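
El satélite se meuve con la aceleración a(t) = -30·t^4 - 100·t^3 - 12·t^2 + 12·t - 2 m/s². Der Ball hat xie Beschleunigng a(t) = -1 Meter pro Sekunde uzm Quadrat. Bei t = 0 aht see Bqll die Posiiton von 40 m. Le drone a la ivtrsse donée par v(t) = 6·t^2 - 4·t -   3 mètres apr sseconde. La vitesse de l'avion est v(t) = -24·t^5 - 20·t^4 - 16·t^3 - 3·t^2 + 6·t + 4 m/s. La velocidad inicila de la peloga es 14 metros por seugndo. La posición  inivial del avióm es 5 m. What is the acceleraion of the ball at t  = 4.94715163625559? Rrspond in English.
Using a(t) = -1 and substituting t = 4.94715163625559, we find a = -1.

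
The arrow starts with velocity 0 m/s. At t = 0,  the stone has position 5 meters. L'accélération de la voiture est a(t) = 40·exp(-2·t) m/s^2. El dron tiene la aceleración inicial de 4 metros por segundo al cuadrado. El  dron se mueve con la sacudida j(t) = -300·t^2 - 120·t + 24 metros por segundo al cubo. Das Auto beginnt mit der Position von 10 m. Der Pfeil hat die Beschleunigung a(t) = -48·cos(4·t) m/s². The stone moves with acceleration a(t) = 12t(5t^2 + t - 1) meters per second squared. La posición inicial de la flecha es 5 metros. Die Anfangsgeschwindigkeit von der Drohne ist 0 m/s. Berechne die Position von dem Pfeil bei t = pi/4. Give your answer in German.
Um dies zu lösen, müssen wir 2 Integrale unserer Gleichung für die Beschleunigung a(t) = -48·cos(4·t) finden. Das Integral von der Beschleunigung, mit v(0) = 0, ergibt die Geschwindigkeit: v(t) = -12·sin(4·t). Das Integral von der Geschwindigkeit, mit x(0) = 5, ergibt die Position: x(t) = 3·cos(4·t) + 2. Mit x(t) = 3·cos(4·t) + 2 und Einsetzen von t = pi/4, finden wir x = -1.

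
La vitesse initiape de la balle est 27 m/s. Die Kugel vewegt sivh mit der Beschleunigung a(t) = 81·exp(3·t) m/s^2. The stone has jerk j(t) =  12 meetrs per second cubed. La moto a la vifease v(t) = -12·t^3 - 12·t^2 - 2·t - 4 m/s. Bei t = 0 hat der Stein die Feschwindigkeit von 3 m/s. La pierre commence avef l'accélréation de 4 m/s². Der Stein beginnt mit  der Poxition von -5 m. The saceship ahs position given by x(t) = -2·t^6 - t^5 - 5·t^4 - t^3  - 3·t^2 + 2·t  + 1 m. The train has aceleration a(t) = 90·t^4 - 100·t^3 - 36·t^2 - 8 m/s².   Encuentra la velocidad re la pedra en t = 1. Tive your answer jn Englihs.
To solve this, we need to take 2 integrals of our jerk equation j(t) = 12. Finding the antiderivative of j(t) and using a(0) = 4: a(t) = 12·t + 4. The integral of acceleration, with v(0) = 3, gives velocity: v(t) = 6·t^2 + 4·t + 3. Using v(t) = 6·t^2 + 4·t + 3 and substituting t = 1, we find v = 13.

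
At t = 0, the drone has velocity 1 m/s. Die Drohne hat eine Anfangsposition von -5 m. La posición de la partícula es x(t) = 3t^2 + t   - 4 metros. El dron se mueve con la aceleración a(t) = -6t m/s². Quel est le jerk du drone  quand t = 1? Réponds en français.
Pour résoudre ceci, nous devons prendre 1 dérivée de notre équation de l'accélération a(t) = -6·t. La dérivée de l'accélération donne le jerk: j(t) = -6. Nous avons le jerk j(t) = -6. En substituant t = 1: j(1) = -6.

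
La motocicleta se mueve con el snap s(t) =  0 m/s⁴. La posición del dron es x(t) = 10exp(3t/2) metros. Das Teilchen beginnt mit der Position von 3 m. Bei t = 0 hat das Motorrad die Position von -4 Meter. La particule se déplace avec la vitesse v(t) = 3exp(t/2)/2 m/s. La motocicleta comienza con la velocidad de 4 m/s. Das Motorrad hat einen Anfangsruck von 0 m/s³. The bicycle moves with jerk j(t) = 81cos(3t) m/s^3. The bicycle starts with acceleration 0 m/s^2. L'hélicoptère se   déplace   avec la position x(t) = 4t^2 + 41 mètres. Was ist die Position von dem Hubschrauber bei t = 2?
Mit x(t) = 4·t^2 + 41 und Einsetzen von t = 2, finden wir x = 57.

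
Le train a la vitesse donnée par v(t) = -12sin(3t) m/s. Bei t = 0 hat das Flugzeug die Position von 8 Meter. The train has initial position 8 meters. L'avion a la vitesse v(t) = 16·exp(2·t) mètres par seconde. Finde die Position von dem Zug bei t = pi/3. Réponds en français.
Nous devons intégrer notre équation de la vitesse v(t) = -12·sin(3·t) 1 fois. La primitive de la vitesse est la position. En utilisant x(0) = 8, nous obtenons x(t) = 4·cos(3·t) + 4. De l'équation de la position x(t) = 4·cos(3·t) + 4, nous substituons t = pi/3 pour obtenir x = 0.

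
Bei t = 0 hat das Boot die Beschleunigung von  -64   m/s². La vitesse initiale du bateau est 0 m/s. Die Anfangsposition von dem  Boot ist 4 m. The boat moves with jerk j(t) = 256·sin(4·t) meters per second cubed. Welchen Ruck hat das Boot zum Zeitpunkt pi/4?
Mit j(t) = 256·sin(4·t) und Einsetzen von t = pi/4, finden wir j = 0.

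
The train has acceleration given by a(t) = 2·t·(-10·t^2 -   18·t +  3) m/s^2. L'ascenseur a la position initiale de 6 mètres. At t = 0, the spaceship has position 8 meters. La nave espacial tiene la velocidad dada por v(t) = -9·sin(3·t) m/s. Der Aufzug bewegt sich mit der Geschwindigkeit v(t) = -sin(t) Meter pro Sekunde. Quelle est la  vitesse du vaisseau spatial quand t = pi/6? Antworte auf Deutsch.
Aus der Gleichung für die Geschwindigkeit v(t) = -9·sin(3·t), setzen wir t = pi/6 ein und erhalten v = -9.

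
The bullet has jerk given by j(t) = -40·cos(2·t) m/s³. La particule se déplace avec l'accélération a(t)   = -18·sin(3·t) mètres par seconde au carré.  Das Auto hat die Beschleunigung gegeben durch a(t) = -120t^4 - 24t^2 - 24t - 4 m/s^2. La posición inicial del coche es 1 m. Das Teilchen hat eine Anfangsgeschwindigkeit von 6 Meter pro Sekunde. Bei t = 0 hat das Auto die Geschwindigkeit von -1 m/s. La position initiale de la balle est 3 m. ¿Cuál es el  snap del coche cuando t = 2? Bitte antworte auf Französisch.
En partant de l'accélération a(t) = -120·t^4 - 24·t^2 - 24·t - 4, nous prenons 2 dérivées. En dérivant l'accélération, nous obtenons le jerk: j(t) = -480·t^3 - 48·t - 24. La dérivée du jerk donne le snap: s(t) = -1440·t^2 - 48. En utilisant s(t) = -1440·t^2 - 48 et en substituant t = 2, nous trouvons s = -5808.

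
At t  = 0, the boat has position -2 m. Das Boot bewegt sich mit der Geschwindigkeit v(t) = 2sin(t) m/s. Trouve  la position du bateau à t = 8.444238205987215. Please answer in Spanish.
Necesitamos integrar nuestra ecuación de la velocidad v(t) = 2·sin(t) 1 vez. Integrando la velocidad y usando la condición inicial x(0) = -2, obtenemos x(t) = -2·cos(t). De la ecuación de la posición x(t) = -2·cos(t), sustituimos t = 8.444238205987215 para obtener x = 1.11314840144109.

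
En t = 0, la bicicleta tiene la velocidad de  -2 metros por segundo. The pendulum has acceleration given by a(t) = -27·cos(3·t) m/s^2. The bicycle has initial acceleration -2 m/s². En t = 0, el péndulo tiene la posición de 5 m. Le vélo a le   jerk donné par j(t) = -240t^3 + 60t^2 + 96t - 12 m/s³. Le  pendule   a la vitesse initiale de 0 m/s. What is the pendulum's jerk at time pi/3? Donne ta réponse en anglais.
Starting from acceleration a(t) = -27·cos(3·t), we take 1 derivative. Differentiating acceleration, we get jerk: j(t) = 81·sin(3·t). We have jerk j(t) = 81·sin(3·t). Substituting t = pi/3: j(pi/3) = 0.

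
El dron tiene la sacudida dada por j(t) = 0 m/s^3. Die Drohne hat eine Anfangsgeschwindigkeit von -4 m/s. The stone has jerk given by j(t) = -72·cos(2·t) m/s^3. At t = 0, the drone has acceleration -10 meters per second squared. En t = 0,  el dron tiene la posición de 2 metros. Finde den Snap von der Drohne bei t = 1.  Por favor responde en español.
Para resolver esto, necesitamos tomar 1 derivada de nuestra ecuación de la sacudida j(t) = 0. La derivada de la sacudida da el snap: s(t) = 0. Usando s(t) = 0 y sustituyendo t = 1, encontramos s = 0.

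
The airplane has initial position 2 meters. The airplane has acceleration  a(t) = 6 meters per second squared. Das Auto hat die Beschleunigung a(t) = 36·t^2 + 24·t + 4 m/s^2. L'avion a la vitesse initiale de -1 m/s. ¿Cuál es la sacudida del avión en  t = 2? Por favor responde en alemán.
Ausgehend von der Beschleunigung a(t) = 6, nehmen wir 1 Ableitung. Mit d/dt von a(t) finden wir j(t) = 0. Mit j(t) = 0 und Einsetzen von t = 2, finden wir j = 0.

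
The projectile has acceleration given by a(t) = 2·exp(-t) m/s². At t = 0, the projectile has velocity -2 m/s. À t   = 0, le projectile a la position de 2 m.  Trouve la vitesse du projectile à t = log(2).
Nous devons intégrer notre équation de l'accélération a(t) = 2·exp(-t) 1 fois. La primitive de l'accélération est la vitesse. En utilisant v(0) = -2, nous obtenons v(t) = -2·exp(-t). Nous avons la vitesse v(t) = -2·exp(-t). En substituant t = log(2): v(log(2)) = -1.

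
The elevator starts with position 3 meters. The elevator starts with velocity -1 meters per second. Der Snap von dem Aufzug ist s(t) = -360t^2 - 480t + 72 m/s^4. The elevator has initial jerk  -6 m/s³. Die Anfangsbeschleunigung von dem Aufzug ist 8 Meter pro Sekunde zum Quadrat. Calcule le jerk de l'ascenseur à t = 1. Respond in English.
To find the answer, we compute 1 integral of s(t) = -360·t^2 - 480·t + 72. Taking ∫s(t)dt and applying j(0) = -6, we find j(t) = -120·t^3 - 240·t^2 + 72·t - 6. From the given jerk equation j(t) = -120·t^3 - 240·t^2 + 72·t - 6, we substitute t = 1 to get j = -294.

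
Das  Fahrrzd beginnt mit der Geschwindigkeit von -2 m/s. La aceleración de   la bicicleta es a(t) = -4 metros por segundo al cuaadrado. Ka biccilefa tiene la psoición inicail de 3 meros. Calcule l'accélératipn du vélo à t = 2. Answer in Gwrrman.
Wir haben die Beschleunigung a(t) = -4. Durch Einsetzen von t = 2: a(2) = -4.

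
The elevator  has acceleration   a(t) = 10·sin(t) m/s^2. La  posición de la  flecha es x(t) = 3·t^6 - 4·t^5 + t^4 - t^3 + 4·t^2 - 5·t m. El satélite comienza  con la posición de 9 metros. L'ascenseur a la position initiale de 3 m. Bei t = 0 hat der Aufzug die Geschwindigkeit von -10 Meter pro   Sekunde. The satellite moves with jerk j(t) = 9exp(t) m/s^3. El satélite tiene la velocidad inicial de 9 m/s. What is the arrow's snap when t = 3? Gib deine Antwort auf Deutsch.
Ausgehend von der Position x(t) = 3·t^6 - 4·t^5 + t^4 - t^3 + 4·t^2 - 5·t, nehmen wir 4 Ableitungen. Mit d/dt von x(t) finden wir v(t) = 18·t^5 - 20·t^4 + 4·t^3 - 3·t^2 + 8·t - 5. Die Ableitung von der Geschwindigkeit ergibt die Beschleunigung: a(t) = 90·t^4 - 80·t^3 + 12·t^2 - 6·t + 8. Mit d/dt von a(t) finden wir j(t) = 360·t^3 - 240·t^2 + 24·t - 6. Durch Ableiten von dem Ruck erhalten wir den Snap: s(t) = 1080·t^2 - 480·t + 24. Aus der Gleichung für den Snap s(t) = 1080·t^2 - 480·t + 24, setzen wir t = 3 ein und erhalten s = 8304.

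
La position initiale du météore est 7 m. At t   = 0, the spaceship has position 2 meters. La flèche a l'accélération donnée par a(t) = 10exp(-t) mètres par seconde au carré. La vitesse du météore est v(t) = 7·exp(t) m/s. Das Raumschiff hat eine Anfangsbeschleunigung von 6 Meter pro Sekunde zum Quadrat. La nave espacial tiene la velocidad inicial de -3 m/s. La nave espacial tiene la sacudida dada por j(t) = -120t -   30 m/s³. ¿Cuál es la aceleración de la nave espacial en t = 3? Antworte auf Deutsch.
Um dies zu lösen, müssen wir 1 Stammfunktion unserer Gleichung für den Ruck j(t) = -120·t - 30 finden. Die Stammfunktion von dem Ruck ist die Beschleunigung. Mit a(0) = 6 erhalten wir a(t) = -60·t^2 - 30·t + 6. Wir haben die Beschleunigung a(t) = -60·t^2 - 30·t + 6. Durch Einsetzen von t = 3: a(3) = -624.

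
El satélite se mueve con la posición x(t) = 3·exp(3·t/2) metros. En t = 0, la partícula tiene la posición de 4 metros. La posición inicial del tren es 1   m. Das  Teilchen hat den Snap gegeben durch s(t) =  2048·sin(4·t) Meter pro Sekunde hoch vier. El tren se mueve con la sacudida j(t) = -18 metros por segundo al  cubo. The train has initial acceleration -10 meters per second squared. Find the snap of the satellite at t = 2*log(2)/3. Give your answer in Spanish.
Debemos derivar nuestra ecuación de la posición x(t) = 3·exp(3·t/2) 4 veces. Tomando d/dt de x(t), encontramos v(t) = 9·exp(3·t/2)/2. Derivando la velocidad, obtenemos la aceleración: a(t) = 27·exp(3·t/2)/4. Derivando la aceleración, obtenemos la sacudida: j(t) = 81·exp(3·t/2)/8. Tomando d/dt de j(t), encontramos s(t) = 243·exp(3·t/2)/16. Tenemos el snap s(t) = 243·exp(3·t/2)/16. Sustituyendo t = 2*log(2)/3: s(2*log(2)/3) = 243/8.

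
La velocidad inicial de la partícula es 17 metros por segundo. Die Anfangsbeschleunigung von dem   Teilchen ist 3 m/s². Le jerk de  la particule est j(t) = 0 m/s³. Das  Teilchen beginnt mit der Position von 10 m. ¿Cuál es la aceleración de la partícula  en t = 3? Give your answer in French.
En partant du jerk j(t) = 0, nous prenons 1 primitive. En prenant ∫j(t)dt et en appliquant a(0) = 3, nous trouvons a(t) = 3. De l'équation de l'accélération a(t) = 3, nous substituons t = 3 pour obtenir a = 3.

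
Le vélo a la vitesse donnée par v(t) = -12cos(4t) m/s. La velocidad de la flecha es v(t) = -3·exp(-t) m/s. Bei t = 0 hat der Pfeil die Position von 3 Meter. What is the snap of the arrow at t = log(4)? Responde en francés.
Nous devons dériver notre équation de la vitesse v(t) = -3·exp(-t) 3 fois. La dérivée de la vitesse donne l'accélération: a(t) = 3·exp(-t). En prenant d/dt de a(t), nous trouvons j(t) = -3·exp(-t). En dérivant le jerk, nous obtenons le snap: s(t) = 3·exp(-t). De l'équation du snap s(t) = 3·exp(-t), nous substituons t = log(4) pour obtenir s = 3/4.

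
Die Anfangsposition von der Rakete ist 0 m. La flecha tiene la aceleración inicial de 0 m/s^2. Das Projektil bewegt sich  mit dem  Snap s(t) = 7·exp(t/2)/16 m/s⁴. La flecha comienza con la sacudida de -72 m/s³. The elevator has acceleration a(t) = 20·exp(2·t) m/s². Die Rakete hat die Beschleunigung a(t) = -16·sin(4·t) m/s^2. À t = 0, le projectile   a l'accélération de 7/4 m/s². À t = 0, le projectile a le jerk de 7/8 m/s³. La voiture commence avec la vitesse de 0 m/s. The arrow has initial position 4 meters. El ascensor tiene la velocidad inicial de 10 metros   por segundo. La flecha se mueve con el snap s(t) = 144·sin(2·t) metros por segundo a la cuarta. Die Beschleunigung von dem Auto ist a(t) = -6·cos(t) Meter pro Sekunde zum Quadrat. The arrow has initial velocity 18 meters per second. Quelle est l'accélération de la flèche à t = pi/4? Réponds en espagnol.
Partiendo del snap s(t) = 144·sin(2·t), tomamos 2 integrales. Integrando el snap y usando la condición inicial j(0) = -72, obtenemos j(t) = -72·cos(2·t). Tomando ∫j(t)dt y aplicando a(0) = 0, encontramos a(t) = -36·sin(2·t). Tenemos la aceleración a(t) = -36·sin(2·t). Sustituyendo t = pi/4: a(pi/4) = -36.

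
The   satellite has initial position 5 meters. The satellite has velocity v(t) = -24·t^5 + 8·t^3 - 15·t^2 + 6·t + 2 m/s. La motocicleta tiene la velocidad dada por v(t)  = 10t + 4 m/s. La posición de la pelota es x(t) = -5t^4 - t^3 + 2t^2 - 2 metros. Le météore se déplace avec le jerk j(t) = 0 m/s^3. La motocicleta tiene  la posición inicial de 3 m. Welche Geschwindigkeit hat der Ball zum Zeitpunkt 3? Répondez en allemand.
Um dies zu lösen, müssen wir 1 Ableitung unserer Gleichung für die Position x(t) = -5·t^4 - t^3 + 2·t^2 - 2 nehmen. Die Ableitung von der Position ergibt die Geschwindigkeit: v(t) = -20·t^3 - 3·t^2 + 4·t. Mit v(t) = -20·t^3 - 3·t^2 + 4·t und Einsetzen von t = 3, finden wir v = -555.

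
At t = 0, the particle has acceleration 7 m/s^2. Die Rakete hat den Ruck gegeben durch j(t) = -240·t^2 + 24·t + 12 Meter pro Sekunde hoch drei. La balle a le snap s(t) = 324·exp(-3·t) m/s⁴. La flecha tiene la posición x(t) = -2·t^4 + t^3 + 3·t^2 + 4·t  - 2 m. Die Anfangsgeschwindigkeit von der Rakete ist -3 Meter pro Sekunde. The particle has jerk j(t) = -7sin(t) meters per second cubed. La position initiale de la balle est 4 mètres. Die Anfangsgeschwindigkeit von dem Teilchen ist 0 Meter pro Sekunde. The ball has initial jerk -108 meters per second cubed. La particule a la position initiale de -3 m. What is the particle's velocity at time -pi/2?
To find the answer, we compute 2 antiderivatives of j(t) = -7·sin(t). The antiderivative of jerk is acceleration. Using a(0) = 7, we get a(t) = 7·cos(t). Finding the antiderivative of a(t) and using v(0) = 0: v(t) = 7·sin(t). We have velocity v(t) = 7·sin(t). Substituting t = -pi/2: v(-pi/2) = -7.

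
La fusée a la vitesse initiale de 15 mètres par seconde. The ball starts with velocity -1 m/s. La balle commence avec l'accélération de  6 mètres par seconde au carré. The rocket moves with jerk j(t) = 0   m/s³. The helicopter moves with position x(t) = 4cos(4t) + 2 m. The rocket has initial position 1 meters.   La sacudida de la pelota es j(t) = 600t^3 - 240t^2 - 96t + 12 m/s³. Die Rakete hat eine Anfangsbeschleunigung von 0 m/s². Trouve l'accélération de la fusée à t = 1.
Nous devons intégrer notre équation du jerk j(t) = 0 1 fois. En intégrant le jerk et en utilisant la condition initiale a(0) = 0, nous obtenons a(t) = 0. Nous avons l'accélération a(t) = 0. En substituant t = 1: a(1) = 0.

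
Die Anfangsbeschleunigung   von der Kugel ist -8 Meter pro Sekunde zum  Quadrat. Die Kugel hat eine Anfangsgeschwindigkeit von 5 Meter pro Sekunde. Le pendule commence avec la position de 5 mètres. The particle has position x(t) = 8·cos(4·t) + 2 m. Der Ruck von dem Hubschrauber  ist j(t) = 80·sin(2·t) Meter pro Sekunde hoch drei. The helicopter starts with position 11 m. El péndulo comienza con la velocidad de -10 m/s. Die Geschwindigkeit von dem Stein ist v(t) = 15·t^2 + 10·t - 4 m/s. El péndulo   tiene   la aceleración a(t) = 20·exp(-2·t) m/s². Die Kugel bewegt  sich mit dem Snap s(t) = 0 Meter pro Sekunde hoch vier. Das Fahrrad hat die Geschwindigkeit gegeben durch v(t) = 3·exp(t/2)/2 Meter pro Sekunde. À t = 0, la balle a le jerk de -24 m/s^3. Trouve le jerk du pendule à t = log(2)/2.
Nous devons dériver notre équation de l'accélération a(t) = 20·exp(-2·t) 1 fois. En dérivant l'accélération, nous obtenons le jerk: j(t) = -40·exp(-2·t). Nous avons le jerk j(t) = -40·exp(-2·t). En substituant t = log(2)/2: j(log(2)/2) = -20.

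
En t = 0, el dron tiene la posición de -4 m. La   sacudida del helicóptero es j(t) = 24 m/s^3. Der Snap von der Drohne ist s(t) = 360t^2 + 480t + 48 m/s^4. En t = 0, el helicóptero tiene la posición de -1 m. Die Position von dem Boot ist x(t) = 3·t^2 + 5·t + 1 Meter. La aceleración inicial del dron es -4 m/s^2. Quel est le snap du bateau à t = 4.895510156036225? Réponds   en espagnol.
Partiendo de la posición x(t) = 3·t^2 + 5·t + 1, tomamos 4 derivadas. Tomando d/dt de x(t), encontramos v(t) = 6·t + 5. Derivando la velocidad, obtenemos la aceleración: a(t) = 6. Tomando d/dt de a(t), encontramos j(t) = 0. La derivada de la sacudida da el snap: s(t) = 0. De la ecuación del snap s(t) = 0, sustituimos t = 4.895510156036225 para obtener s = 0.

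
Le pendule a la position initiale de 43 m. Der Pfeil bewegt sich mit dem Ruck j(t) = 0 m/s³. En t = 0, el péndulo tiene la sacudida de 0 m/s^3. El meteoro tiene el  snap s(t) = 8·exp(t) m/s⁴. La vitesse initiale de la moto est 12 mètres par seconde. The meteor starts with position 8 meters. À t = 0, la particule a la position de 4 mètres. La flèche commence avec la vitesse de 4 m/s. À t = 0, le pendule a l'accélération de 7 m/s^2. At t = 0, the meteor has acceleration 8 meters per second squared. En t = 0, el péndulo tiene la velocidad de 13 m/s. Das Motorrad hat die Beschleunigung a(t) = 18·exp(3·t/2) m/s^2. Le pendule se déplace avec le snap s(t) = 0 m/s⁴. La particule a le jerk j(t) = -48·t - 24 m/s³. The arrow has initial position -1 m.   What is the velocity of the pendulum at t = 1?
Starting from snap s(t) = 0, we take 3 integrals. The antiderivative of snap, with j(0) = 0, gives jerk: j(t) = 0. Finding the integral of j(t) and using a(0) = 7: a(t) = 7. Taking ∫a(t)dt and applying v(0) = 13, we find v(t) = 7·t + 13. From the given velocity equation v(t) = 7·t + 13, we substitute t = 1 to get v = 20.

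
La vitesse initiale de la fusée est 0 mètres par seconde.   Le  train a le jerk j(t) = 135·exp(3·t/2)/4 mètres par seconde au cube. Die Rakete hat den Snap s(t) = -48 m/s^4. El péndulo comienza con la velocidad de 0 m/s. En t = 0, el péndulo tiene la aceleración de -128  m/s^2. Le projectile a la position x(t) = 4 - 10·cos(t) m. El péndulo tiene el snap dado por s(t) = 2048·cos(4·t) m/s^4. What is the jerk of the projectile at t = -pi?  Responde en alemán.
Wir müssen unsere Gleichung für die Position x(t) = 4 - 10·cos(t) 3-mal ableiten. Durch Ableiten von der Position erhalten wir die Geschwindigkeit: v(t) = 10·sin(t). Durch Ableiten von der Geschwindigkeit erhalten wir die Beschleunigung: a(t) = 10·cos(t). Durch Ableiten von der Beschleunigung erhalten wir den Ruck: j(t) = -10·sin(t). Aus der Gleichung für den Ruck j(t) = -10·sin(t), setzen wir t = -pi ein und erhalten j = 0.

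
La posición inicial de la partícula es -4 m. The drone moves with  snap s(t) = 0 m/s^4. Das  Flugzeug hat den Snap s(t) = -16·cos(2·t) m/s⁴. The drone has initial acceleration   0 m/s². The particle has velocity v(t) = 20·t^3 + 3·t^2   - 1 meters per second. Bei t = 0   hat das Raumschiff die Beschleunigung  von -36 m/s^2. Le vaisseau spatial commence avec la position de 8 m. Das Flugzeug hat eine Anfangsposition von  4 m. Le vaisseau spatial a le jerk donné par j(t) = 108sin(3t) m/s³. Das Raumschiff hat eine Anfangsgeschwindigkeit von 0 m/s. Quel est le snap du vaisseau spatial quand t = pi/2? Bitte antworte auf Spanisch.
Partiendo de la sacudida j(t) = 108·sin(3·t), tomamos 1 derivada. Tomando d/dt de j(t), encontramos s(t) = 324·cos(3·t). Usando s(t) = 324·cos(3·t) y sustituyendo t = pi/2, encontramos s = 0.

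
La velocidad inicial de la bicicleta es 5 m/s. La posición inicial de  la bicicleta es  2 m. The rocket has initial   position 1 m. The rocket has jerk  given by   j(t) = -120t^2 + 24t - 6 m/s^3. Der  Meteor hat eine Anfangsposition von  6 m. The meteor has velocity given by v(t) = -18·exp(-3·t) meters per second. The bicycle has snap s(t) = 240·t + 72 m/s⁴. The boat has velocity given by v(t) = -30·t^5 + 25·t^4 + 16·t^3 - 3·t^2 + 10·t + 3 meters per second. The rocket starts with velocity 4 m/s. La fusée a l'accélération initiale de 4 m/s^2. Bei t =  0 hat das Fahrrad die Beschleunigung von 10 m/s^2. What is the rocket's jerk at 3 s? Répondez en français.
En utilisant j(t) = -120·t^2 + 24·t - 6 et en substituant t = 3, nous trouvons j = -1014.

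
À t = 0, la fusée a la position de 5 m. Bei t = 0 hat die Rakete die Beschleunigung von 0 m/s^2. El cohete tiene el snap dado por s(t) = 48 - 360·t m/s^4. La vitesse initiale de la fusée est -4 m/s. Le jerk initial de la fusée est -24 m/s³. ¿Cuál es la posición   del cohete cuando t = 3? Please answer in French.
Pour résoudre ceci, nous devons prendre 4 intégrales de notre équation du snap s(t) = 48 - 360·t. En intégrant le snap et en utilisant la condition initiale j(0) = -24, nous obtenons j(t) = -180·t^2 + 48·t - 24. L'intégrale du jerk est l'accélération. En utilisant a(0) = 0, nous obtenons a(t) = 12·t·(-5·t^2 + 2·t - 2). En intégrant l'accélération et en utilisant la condition initiale v(0) = -4, nous obtenons v(t) = -15·t^4 + 8·t^3 - 12·t^2 - 4. La primitive de la vitesse est la position. En utilisant x(0) = 5, nous obtenons x(t) = -3·t^5 + 2·t^4 - 4·t^3 - 4·t + 5. En utilisant x(t) = -3·t^5 + 2·t^4 - 4·t^3 - 4·t + 5 et en substituant t = 3, nous trouvons x = -682.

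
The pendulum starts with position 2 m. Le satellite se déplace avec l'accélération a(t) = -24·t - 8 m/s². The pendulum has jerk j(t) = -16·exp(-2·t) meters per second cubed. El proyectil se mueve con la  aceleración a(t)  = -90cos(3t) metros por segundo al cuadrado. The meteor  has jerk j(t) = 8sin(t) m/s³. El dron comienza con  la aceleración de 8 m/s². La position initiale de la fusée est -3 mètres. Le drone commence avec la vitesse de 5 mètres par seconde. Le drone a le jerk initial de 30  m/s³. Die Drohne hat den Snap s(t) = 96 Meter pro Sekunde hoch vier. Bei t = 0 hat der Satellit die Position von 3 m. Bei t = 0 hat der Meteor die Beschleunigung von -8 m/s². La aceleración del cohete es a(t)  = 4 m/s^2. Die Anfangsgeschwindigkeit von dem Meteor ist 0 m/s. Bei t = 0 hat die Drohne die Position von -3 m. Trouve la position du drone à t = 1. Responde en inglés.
To solve this, we need to take 4 antiderivatives of our snap equation s(t) = 96. Integrating snap and using the initial condition j(0) = 30, we get j(t) = 96·t + 30. Integrating jerk and using the initial condition a(0) = 8, we get a(t) = 48·t^2 + 30·t + 8. The antiderivative of acceleration is velocity. Using v(0) = 5, we get v(t) = 16·t^3 + 15·t^2 + 8·t + 5. Finding the integral of v(t) and using x(0) = -3: x(t) = 4·t^4 + 5·t^3 + 4·t^2 + 5·t - 3. From the given position equation x(t) = 4·t^4 + 5·t^3 + 4·t^2 + 5·t - 3, we substitute t = 1 to get x = 15.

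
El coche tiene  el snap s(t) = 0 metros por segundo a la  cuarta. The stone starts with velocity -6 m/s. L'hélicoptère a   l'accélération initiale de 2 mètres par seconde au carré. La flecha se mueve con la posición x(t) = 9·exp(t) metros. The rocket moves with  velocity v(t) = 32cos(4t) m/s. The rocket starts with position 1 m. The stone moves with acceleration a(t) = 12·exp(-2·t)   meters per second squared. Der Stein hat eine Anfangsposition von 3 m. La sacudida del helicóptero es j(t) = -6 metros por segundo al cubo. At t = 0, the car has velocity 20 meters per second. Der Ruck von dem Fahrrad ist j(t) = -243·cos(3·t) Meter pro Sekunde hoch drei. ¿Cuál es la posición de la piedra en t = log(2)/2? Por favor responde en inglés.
We must find the integral of our acceleration equation a(t) = 12·exp(-2·t) 2 times. Taking ∫a(t)dt and applying v(0) = -6, we find v(t) = -6·exp(-2·t). Taking ∫v(t)dt and applying x(0) = 3, we find x(t) = 3·exp(-2·t). Using x(t) = 3·exp(-2·t) and substituting t = log(2)/2, we find x = 3/2.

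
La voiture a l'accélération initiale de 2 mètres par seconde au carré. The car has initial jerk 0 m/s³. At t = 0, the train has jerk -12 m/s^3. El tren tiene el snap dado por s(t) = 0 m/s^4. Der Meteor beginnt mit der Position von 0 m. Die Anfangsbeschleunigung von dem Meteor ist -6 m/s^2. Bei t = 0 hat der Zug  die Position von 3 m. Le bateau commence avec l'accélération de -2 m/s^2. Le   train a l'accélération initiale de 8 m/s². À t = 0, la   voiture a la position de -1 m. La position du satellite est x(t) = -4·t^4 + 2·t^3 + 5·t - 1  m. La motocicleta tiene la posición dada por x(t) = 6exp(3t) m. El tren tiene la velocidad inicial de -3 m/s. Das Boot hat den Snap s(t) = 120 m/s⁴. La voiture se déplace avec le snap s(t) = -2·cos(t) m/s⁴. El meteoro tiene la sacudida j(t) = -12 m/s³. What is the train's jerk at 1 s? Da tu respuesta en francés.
Pour résoudre ceci, nous devons prendre 1 intégrale de notre équation du snap s(t) = 0. En prenant ∫s(t)dt et en appliquant j(0) = -12, nous trouvons j(t) = -12. En utilisant j(t) = -12 et en substituant t = 1, nous trouvons j = -12.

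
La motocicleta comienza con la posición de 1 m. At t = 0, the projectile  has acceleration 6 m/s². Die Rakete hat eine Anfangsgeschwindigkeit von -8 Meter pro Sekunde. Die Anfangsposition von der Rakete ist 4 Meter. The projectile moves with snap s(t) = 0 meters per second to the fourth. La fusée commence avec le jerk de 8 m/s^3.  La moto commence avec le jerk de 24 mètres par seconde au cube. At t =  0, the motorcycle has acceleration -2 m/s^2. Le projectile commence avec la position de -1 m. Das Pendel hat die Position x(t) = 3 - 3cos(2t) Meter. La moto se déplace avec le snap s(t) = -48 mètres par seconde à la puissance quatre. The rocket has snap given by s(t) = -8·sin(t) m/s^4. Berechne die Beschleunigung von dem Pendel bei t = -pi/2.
Wir müssen unsere Gleichung für die Position x(t) = 3 - 3·cos(2·t) 2-mal ableiten. Mit d/dt von x(t) finden wir v(t) = 6·sin(2·t). Die Ableitung von der Geschwindigkeit ergibt die Beschleunigung: a(t) = 12·cos(2·t). Aus der Gleichung für die Beschleunigung a(t) = 12·cos(2·t), setzen wir t = -pi/2 ein und erhalten a = -12.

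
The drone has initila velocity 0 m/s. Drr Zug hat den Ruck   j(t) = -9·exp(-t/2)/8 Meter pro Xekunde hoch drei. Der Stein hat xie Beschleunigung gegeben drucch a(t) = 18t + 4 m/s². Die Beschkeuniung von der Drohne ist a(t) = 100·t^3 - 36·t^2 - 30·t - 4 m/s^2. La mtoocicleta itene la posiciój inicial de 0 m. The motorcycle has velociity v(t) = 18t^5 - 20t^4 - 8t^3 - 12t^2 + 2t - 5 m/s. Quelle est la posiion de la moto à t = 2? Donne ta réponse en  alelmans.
Um dies zu lösen, müssen wir 1 Integral unserer Gleichung für die Geschwindigkeit v(t) = 18·t^5 - 20·t^4 - 8·t^3 - 12·t^2 + 2·t - 5 finden. Die Stammfunktion von der Geschwindigkeit, mit x(0) = 0, ergibt die Position: x(t) = 3·t^6 - 4·t^5 - 2·t^4 - 4·t^3 + t^2 - 5·t. Wir haben die Position x(t) = 3·t^6 - 4·t^5 - 2·t^4 - 4·t^3 + t^2 - 5·t. Durch Einsetzen von t = 2: x(2) = -6.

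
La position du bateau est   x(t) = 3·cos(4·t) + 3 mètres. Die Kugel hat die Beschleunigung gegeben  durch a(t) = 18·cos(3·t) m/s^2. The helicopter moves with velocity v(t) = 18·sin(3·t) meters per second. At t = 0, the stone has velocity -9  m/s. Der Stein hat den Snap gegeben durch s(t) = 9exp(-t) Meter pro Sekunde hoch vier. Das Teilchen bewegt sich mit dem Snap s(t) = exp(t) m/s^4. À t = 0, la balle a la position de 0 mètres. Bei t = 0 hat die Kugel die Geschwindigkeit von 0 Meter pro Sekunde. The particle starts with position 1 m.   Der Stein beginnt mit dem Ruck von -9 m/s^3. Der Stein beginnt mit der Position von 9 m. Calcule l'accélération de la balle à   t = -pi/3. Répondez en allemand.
Mit a(t) = 18·cos(3·t) und Einsetzen von t = -pi/3, finden wir a = -18.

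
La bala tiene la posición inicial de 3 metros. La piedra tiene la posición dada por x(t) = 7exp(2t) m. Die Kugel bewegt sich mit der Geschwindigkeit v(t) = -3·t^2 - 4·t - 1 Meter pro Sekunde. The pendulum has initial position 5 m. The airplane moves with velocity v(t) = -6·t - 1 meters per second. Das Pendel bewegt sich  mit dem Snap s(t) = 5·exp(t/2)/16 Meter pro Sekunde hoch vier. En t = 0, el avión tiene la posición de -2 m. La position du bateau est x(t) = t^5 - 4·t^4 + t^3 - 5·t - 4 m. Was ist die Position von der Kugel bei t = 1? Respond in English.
We must find the integral of our velocity equation v(t) = -3·t^2 - 4·t - 1 1 time. Taking ∫v(t)dt and applying x(0) = 3, we find x(t) = -t^3 - 2·t^2 - t + 3. We have position x(t) = -t^3 - 2·t^2 - t + 3. Substituting t = 1: x(1) = -1.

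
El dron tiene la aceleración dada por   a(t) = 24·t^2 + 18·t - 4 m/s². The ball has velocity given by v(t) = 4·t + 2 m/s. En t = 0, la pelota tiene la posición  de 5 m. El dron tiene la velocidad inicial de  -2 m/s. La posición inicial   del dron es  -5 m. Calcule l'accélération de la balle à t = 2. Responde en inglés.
To solve this, we need to take 1 derivative of our velocity equation v(t) = 4·t + 2. Differentiating velocity, we get acceleration: a(t) = 4. We have acceleration a(t) = 4. Substituting t = 2: a(2) = 4.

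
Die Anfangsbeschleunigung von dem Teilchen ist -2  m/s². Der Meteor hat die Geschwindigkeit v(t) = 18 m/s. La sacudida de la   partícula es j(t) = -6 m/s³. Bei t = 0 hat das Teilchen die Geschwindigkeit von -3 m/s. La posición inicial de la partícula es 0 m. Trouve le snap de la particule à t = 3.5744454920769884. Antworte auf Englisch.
To solve this, we need to take 1 derivative of our jerk equation j(t) = -6. The derivative of jerk gives snap: s(t) = 0. Using s(t) = 0 and substituting t = 3.5744454920769884, we find s = 0.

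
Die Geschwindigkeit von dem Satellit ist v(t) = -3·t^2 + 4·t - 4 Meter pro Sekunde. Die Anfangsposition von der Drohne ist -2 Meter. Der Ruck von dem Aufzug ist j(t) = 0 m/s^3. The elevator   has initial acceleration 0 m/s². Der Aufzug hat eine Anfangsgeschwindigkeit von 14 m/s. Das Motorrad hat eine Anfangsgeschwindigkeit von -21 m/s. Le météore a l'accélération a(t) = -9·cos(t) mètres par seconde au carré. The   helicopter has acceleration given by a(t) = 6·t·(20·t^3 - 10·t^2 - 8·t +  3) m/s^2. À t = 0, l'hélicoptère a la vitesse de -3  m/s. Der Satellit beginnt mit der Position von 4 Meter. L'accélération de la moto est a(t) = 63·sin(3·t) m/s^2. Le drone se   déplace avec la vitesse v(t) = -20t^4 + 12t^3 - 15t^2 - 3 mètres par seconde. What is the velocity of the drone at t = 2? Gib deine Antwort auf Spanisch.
Tenemos la velocidad v(t) = -20·t^4 + 12·t^3 - 15·t^2 - 3. Sustituyendo t = 2: v(2) = -287.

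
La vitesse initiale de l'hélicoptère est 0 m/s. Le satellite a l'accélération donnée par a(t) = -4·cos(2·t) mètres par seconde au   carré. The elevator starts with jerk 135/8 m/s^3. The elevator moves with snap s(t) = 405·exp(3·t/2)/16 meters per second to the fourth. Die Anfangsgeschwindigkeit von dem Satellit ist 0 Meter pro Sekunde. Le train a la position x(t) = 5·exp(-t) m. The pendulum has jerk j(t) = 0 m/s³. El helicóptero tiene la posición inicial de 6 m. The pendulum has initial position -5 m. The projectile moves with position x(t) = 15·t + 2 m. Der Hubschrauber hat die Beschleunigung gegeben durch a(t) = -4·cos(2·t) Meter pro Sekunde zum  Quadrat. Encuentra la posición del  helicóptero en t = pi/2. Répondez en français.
Nous devons trouver la primitive de notre équation de l'accélération a(t) = -4·cos(2·t) 2 fois. L'intégrale de l'accélération, avec v(0) = 0, donne la vitesse: v(t) = -2·sin(2·t). L'intégrale de la vitesse est la position. En utilisant x(0) = 6, nous obtenons x(t) = cos(2·t) + 5. En utilisant x(t) = cos(2·t) + 5 et en substituant t = pi/2, nous trouvons x = 4.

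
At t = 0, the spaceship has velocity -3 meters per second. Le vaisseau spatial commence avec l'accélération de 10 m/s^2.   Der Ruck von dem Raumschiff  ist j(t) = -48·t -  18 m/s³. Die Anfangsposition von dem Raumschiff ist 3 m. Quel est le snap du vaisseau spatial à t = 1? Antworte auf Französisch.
Nous devons dériver notre équation du jerk j(t) = -48·t - 18 1 fois. En prenant d/dt de j(t), nous trouvons s(t) = -48. De l'équation du snap s(t) = -48, nous substituons t = 1 pour obtenir s = -48.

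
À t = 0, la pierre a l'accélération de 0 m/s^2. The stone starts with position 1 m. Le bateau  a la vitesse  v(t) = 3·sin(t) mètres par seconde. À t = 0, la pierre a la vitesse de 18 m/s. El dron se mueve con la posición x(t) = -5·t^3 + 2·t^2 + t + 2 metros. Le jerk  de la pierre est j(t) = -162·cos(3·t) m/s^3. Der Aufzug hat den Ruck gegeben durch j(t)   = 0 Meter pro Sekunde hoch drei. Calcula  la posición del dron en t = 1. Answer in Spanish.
Usando x(t) = -5·t^3 + 2·t^2 + t + 2 y sustituyendo t = 1, encontramos x = 0.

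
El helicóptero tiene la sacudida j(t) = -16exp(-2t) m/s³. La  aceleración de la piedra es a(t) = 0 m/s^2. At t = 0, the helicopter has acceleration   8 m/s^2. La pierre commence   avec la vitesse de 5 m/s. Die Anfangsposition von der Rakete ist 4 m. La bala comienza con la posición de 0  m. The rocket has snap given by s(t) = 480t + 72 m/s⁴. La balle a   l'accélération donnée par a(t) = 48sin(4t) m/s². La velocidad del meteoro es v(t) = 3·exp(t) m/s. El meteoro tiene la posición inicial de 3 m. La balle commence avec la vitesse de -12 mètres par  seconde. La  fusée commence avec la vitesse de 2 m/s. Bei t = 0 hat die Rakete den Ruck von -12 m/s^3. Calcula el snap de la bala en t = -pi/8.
Partiendo de la aceleración a(t) = 48·sin(4·t), tomamos 2 derivadas. Tomando d/dt de a(t), encontramos j(t) = 192·cos(4·t). La derivada de la sacudida da el snap: s(t) = -768·sin(4·t). Usando s(t) = -768·sin(4·t) y sustituyendo t = -pi/8, encontramos s = 768.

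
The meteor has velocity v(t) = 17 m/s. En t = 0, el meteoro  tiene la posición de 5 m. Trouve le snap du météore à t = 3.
Nous devons dériver notre équation de la vitesse v(t) = 17 3 fois. En prenant d/dt de v(t), nous trouvons a(t) = 0. En prenant d/dt de a(t), nous trouvons j(t) = 0. En prenant d/dt de j(t), nous trouvons s(t) = 0. En utilisant s(t) = 0 et en substituant t = 3, nous trouvons s = 0.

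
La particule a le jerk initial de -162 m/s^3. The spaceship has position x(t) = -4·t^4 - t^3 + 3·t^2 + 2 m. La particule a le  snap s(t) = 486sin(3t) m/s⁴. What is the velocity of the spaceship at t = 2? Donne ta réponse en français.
Pour résoudre ceci, nous devons prendre 1 dérivée de notre équation de la position x(t) = -4·t^4 - t^3 + 3·t^2 + 2. En prenant d/dt de x(t), nous trouvons v(t) = -16·t^3 - 3·t^2 + 6·t. En utilisant v(t) = -16·t^3 - 3·t^2 + 6·t et en substituant t = 2, nous trouvons v = -128.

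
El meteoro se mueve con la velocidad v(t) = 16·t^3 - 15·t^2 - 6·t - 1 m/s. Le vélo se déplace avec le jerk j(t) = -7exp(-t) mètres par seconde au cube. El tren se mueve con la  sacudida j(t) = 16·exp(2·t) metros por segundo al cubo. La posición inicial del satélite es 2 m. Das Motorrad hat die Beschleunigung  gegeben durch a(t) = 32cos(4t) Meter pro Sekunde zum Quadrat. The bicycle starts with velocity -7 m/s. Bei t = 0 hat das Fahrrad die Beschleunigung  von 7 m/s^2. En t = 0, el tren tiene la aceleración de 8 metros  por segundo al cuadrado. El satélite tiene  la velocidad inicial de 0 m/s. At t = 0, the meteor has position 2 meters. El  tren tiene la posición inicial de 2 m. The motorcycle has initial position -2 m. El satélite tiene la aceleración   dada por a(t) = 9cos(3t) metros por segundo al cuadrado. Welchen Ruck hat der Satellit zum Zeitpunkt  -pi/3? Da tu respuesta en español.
Para resolver esto, necesitamos tomar 1 derivada de nuestra ecuación de la aceleración a(t) = 9·cos(3·t). Tomando d/dt de a(t), encontramos j(t) = -27·sin(3·t). Usando j(t) = -27·sin(3·t) y sustituyendo t = -pi/3, encontramos j = 0.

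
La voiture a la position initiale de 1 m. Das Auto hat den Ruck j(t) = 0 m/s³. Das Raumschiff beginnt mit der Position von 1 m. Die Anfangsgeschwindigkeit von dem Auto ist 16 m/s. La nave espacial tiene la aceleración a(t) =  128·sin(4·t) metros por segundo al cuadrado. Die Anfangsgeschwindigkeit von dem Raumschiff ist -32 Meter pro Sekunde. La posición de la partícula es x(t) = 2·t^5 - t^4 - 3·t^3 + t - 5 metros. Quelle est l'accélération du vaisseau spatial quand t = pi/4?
Nous avons l'accélération a(t) = 128·sin(4·t). En substituant t = pi/4: a(pi/4) = 0.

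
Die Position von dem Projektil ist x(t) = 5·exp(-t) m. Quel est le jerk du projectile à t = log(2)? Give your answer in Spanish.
Partiendo de la posición x(t) = 5·exp(-t), tomamos 3 derivadas. Derivando la posición, obtenemos la velocidad: v(t) = -5·exp(-t). La derivada de la velocidad da la aceleración: a(t) = 5·exp(-t). Derivando la aceleración, obtenemos la sacudida: j(t) = -5·exp(-t). Usando j(t) = -5·exp(-t) y sustituyendo t = log(2), encontramos j = -5/2.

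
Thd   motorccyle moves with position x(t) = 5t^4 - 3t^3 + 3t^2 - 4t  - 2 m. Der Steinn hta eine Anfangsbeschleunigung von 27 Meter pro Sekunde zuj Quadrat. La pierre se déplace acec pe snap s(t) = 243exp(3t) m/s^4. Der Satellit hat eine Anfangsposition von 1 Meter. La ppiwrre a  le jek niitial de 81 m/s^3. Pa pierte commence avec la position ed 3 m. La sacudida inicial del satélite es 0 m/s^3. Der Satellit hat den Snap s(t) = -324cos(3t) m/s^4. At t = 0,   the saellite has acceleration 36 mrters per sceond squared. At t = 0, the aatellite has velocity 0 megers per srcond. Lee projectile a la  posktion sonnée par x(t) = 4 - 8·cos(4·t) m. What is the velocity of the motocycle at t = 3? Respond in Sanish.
Debemos derivar nuestra ecuación de la posición x(t) = 5·t^4 - 3·t^3 + 3·t^2 - 4·t - 2 1 vez. La derivada de la posición da la velocidad: v(t) = 20·t^3 - 9·t^2 + 6·t - 4. Tenemos la velocidad v(t) = 20·t^3 - 9·t^2 + 6·t - 4. Sustituyendo t = 3: v(3) = 473.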